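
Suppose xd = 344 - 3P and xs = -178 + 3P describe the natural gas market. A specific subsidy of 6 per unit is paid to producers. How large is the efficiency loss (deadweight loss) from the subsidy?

Pre-subsidy: 344 - 3P = -178 + 3P gives P* = 87, x* = 83.
With the subsidy, sellers receive Ps = Pb + 6 for each unit, where Pb is the price buyers pay.
Supply in terms of Pb becomes xs = -178 + 3(Pb + 6) = -160 + 3Pb. Setting this equal to demand: 344 - 3Pb = -160 + 3Pb, so Pb = 84.
Sellers receive Ps = 84 + 6 = 90; x' = 344 − 3·84 = 92.
The subsidy expands output by 92 − 83 = 9 past the efficient level; on those units the gap between marginal cost and willingness to pay runs from 0 up to 6.
DWL = ½ × 6 × 9 = 27.

Deadweight loss = 27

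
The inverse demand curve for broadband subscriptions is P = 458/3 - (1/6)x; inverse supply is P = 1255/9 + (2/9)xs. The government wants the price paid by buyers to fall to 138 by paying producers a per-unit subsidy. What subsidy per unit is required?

At a buyer price of 138, quantity demanded is 916 − 6·138 = 88.
Sellers supply 88 only when they receive Ps = 1255/9 + (2/9)·88 = 159.
s = Ps − Pb = 159 − 138 = 21.

Required subsidy s = 21 per unit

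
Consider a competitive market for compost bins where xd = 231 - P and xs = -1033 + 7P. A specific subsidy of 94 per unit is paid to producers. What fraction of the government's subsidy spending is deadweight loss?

DWL / government spending = 329/1242

Pre-subsidy: 231 - P = -1033 + 7P gives P* = 158, x* = 73.
With the subsidy, sellers receive Ps = Pb + 94 for each unit, where Pb is the price buyers pay.
Supply in terms of Pb becomes xs = -1033 + 7(Pb + 94) = -375 + 7Pb. Setting this equal to demand: 231 - Pb = -375 + 7Pb, so Pb = 75.75.
Sellers receive Ps = 75.75 + 94 = 169.75; x' = 231 − 1·75.75 = 155.25.
ΔCS = ½(73 + 155.25)(158 − 75.75) = 9386.78125; ΔPS = ½(73 + 155.25)(169.75 − 158) = 1340.96875.
Government spending = 94 × 155.25 = 14593.5.
DWL = ½ × 94 × (155.25 − 73) = 3865.75; fraction = 3865.75 / 14593.5 = 329/1242.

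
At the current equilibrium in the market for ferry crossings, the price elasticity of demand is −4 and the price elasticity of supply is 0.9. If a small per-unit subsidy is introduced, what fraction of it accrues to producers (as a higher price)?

For a small subsidy around the equilibrium, the benefit split depends on the relative slopes, which at a point are proportional to the elasticities.
Buyer share = εs/(εs + |εd|) = 0.9/(0.9 + 4) = 9/49; seller share = |εd|/(εs + |εd|) = 40/49.
So producers capture 40/49 of the subsidy.

Producer share = 40/49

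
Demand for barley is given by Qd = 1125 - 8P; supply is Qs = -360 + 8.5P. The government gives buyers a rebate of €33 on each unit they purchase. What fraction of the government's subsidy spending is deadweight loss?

DWL / government spending = 68/541

Pre-subsidy: 1125 - 8P = -360 + 8.5P gives P* = 90, Q* = 405.
With the rebate, buyers effectively pay Pb = Ps − 33, where Ps is the price sellers receive.
Demand in terms of Ps becomes Qd = 1125 − 8(Ps − 33) = 1389 - 8Ps. Setting this equal to supply: 1389 - 8Ps = -360 + 8.5Ps, so Ps = 106.
Buyers pay Pb = 106 − 33 = 73; Q' = -360 + 8.5·106 = 541.
ΔCS = ½(405 + 541)(90 − 73) = 8041; ΔPS = ½(405 + 541)(106 − 90) = 7568.
Government spending = 33 × 541 = 17853.
DWL = ½ × 33 × (541 − 405) = 2244; fraction = 2244 / 17853 = 68/541.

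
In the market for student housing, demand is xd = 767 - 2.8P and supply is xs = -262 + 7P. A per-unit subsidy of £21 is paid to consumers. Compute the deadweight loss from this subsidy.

Pre-subsidy: 767 - 2.8P = -262 + 7P gives P* = 105, x* = 473.
With the rebate, buyers effectively pay Pb = Ps − 21, where Ps is the price sellers receive.
Demand in terms of Ps becomes xd = 767 − 2.8(Ps − 21) = 825.8 - 2.8Ps. Setting this equal to supply: 825.8 - 2.8Ps = -262 + 7Ps, so Ps = 111.
Buyers pay Pb = 111 − 21 = 90; x' = -262 + 7·111 = 515.
The subsidy expands output by 515 − 473 = 42 past the efficient level; on those units the gap between marginal cost and willingness to pay runs from 0 up to 21.
DWL = ½ × 21 × 42 = 441.

Deadweight loss = £441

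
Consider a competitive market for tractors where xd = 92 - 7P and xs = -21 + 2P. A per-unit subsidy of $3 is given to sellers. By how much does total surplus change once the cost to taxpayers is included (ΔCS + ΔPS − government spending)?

Net change in total surplus = -$7

Pre-subsidy: 92 - 7P = -21 + 2P gives P* = 113/9, x* = 37/9.
With the subsidy, sellers receive Ps = Pb + 3 for each unit, where Pb is the price buyers pay.
Supply in terms of Pb becomes xs = -21 + 2(Pb + 3) = -15 + 2Pb. Setting this equal to demand: 92 - 7Pb = -15 + 2Pb, so Pb = 107/9.
Sellers receive Ps = 107/9 + 3 = 134/9; x' = 92 − 7·(107/9) = 79/9.
ΔCS = ½(37/9 + 79/9)(113/9 − 107/9) = 116/27; ΔPS = ½(37/9 + 79/9)(134/9 − 113/9) = 406/27.
Government spending = 3 × 79/9 = 79/3.
Net change = 116/27 + 406/27 − 79/3 = -7. The loss equals the DWL triangle ½·3·14/3.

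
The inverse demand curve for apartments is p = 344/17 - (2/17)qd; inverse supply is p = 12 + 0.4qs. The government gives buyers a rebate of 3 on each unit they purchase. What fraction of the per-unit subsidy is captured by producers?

Pre-subsidy: 344/17 - (2/17)q = 12 + 0.4q gives q* = 175/11 and p* = 202/11.
With the rebate, buyers effectively pay pb = ps − 3, where ps is the price sellers receive.
On the curves, pb = 344/17 - (2/17)q and ps = 12 + 0.4q; the wedge ps − pb = 3 gives 12 + 0.4q − (344/17 - (2/17)q) = 3, so q' = 955/44.
Then pb = 344/17 − (2/17)·(955/44) = 389/22 and ps = 12 + 0.4·(955/44) = 455/22.
Buyers' price falls by p* − pb = 202/11 − 389/22 = 15/22; sellers' price rises by ps − p* = 455/22 − 202/11 = 51/22.
So producers capture (51/22)/3 = 17/22 of each unit of subsidy.

Producer share = 17/22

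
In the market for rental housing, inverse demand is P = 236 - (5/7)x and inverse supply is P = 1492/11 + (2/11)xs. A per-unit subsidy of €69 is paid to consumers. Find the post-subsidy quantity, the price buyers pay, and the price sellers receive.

x' = 189; buyers pay €101; sellers receive €170

Pre-subsidy: 236 - (5/7)x = 1492/11 + (2/11)x gives x* = 112 and P* = 156.
With the rebate, buyers effectively pay Pb = Ps − 69, where Ps is the price sellers receive.
On the curves, Pb = 236 - (5/7)x and Ps = 1492/11 + (2/11)x; the wedge Ps − Pb = 69 gives 1492/11 + (2/11)x − (236 - (5/7)x) = 69, so x' = 189.
Then Pb = 236 − (5/7)·189 = 101 and Ps = 1492/11 + (2/11)·189 = 170.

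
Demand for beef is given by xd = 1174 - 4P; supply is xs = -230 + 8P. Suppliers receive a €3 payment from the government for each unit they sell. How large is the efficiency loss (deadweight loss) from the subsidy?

Pre-subsidy: 1174 - 4P = -230 + 8P gives P* = 117, x* = 706.
With the subsidy, sellers receive Ps = Pb + 3 for each unit, where Pb is the price buyers pay.
Supply in terms of Pb becomes xs = -230 + 8(Pb + 3) = -206 + 8Pb. Setting this equal to demand: 1174 - 4Pb = -206 + 8Pb, so Pb = 115.
Sellers receive Ps = 115 + 3 = 118; x' = 1174 − 4·115 = 714.
The subsidy expands output by 714 − 706 = 8 past the efficient level; on those units the gap between marginal cost and willingness to pay runs from 0 up to 3.
DWL = ½ × 3 × 8 = 12.

Deadweight loss = €12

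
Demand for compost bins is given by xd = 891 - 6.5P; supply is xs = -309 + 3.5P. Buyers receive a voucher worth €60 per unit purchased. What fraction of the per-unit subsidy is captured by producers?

Producer share = 0.65

Pre-subsidy: 891 - 6.5P = -309 + 3.5P gives P* = 120, x* = 111.
With the rebate, buyers effectively pay Pb = Ps − 60, where Ps is the price sellers receive.
Demand in terms of Ps becomes xd = 891 − 6.5(Ps − 60) = 1281 - 6.5Ps. Setting this equal to supply: 1281 - 6.5Ps = -309 + 3.5Ps, so Ps = 159.
Buyers pay Pb = 159 − 60 = 99; x' = -309 + 3.5·159 = 247.5.
Buyers' price falls by P* − Pb = 120 − 99 = 21; sellers' price rises by Ps − P* = 159 − 120 = 39.
So producers capture 39/60 = 0.65 of each unit of subsidy.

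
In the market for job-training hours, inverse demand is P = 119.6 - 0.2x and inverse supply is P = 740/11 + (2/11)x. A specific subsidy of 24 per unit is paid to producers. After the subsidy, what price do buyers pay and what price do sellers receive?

Pre-subsidy: 119.6 - 0.2x = 740/11 + (2/11)x gives x* = 2878/21 and P* = 1936/21.
With the subsidy, sellers receive Ps = Pb + 24 for each unit, where Pb is the price buyers pay.
On the curves, Pb = 119.6 - 0.2x and Ps = 740/11 + (2/11)x; the wedge Ps − Pb = 24 gives 740/11 + (2/11)x − (119.6 - 0.2x) = 24, so x' = 4198/21.
Then Pb = 119.6 − 0.2·(4198/21) = 1672/21 and Ps = 740/11 + (2/11)·(4198/21) = 2176/21.

Buyers pay 1672/21; sellers receive 2176/21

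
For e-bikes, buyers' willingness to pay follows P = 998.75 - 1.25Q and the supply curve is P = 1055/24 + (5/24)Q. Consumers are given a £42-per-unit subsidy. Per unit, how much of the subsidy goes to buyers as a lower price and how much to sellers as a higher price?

Pre-subsidy: 998.75 - 1.25Q = 1055/24 + (5/24)Q gives Q* = 4583/7 and P* = 2525/14.
With the rebate, buyers effectively pay Pb = Ps − 42, where Ps is the price sellers receive.
On the curves, Pb = 998.75 - 1.25Q and Ps = 1055/24 + (5/24)Q; the wedge Ps − Pb = 42 gives 1055/24 + (5/24)Q − (998.75 - 1.25Q) = 42, so Q' = 23923/35.
Then Pb = 998.75 − 1.25·(23923/35) = 2021/14 and Ps = 1055/24 + (5/24)·(23923/35) = 2609/14.
Buyers' price falls by P* − Pb = 2525/14 − 2021/14 = 36; sellers' price rises by Ps − P* = 2609/14 − 2525/14 = 6.

Buyers gain £36 per unit; sellers gain £6 per unit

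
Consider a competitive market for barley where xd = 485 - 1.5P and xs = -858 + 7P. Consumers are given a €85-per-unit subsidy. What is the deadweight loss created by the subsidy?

Pre-subsidy: 485 - 1.5P = -858 + 7P gives P* = 158, x* = 248.
With the rebate, buyers effectively pay Pb = Ps − 85, where Ps is the price sellers receive.
Demand in terms of Ps becomes xd = 485 − 1.5(Ps − 85) = 612.5 - 1.5Ps. Setting this equal to supply: 612.5 - 1.5Ps = -858 + 7Ps, so Ps = 173.
Buyers pay Pb = 173 − 85 = 88; x' = -858 + 7·173 = 353.
The subsidy expands output by 353 − 248 = 105 past the efficient level; on those units the gap between marginal cost and willingness to pay runs from 0 up to 85.
DWL = ½ × 85 × 105 = 4462.5.

Deadweight loss = €4462.5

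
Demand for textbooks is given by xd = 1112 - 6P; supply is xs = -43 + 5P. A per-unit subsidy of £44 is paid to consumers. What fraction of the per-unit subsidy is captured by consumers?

Consumer share = 5/11

Pre-subsidy: 1112 - 6P = -43 + 5P gives P* = 105, x* = 482.
With the rebate, buyers effectively pay Pb = Ps − 44, where Ps is the price sellers receive.
Demand in terms of Ps becomes xd = 1112 − 6(Ps − 44) = 1376 - 6Ps. Setting this equal to supply: 1376 - 6Ps = -43 + 5Ps, so Ps = 129.
Buyers pay Pb = 129 − 44 = 85; x' = -43 + 5·129 = 602.
Buyers' price falls by P* − Pb = 105 − 85 = 20; sellers' price rises by Ps − P* = 129 − 105 = 24.
So consumers capture 20/44 = 5/11 of each unit of subsidy.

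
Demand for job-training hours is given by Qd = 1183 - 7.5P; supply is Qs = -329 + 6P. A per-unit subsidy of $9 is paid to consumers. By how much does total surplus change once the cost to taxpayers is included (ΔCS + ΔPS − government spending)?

Net change in total surplus = -$135

Pre-subsidy: 1183 - 7.5P = -329 + 6P gives P* = 112, Q* = 343.
With the rebate, buyers effectively pay Pb = Ps − 9, where Ps is the price sellers receive.
Demand in terms of Ps becomes Qd = 1183 − 7.5(Ps − 9) = 1250.5 - 7.5Ps. Setting this equal to supply: 1250.5 - 7.5Ps = -329 + 6Ps, so Ps = 117.
Buyers pay Pb = 117 − 9 = 108; Q' = -329 + 6·117 = 373.
ΔCS = ½(343 + 373)(112 − 108) = 1432; ΔPS = ½(343 + 373)(117 − 112) = 1790.
Government spending = 9 × 373 = 3357.
Net change = 1432 + 1790 − 3357 = -135. The loss equals the DWL triangle ½·9·30.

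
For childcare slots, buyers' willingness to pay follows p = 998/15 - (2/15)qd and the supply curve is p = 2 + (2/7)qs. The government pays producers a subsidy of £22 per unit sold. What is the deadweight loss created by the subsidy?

Pre-subsidy: 998/15 - (2/15)q = 2 + (2/7)q gives q* = 154 and p* = 46.
With the subsidy, sellers receive ps = pb + 22 for each unit, where pb is the price buyers pay.
On the curves, pb = 998/15 - (2/15)q and ps = 2 + (2/7)q; the wedge ps − pb = 22 gives 2 + (2/7)q − (998/15 - (2/15)q) = 22, so q' = 206.5.
Then pb = 998/15 − (2/15)·206.5 = 39 and ps = 2 + (2/7)·206.5 = 61.
The subsidy expands output by 206.5 − 154 = 52.5 past the efficient level; on those units the gap between marginal cost and willingness to pay runs from 0 up to 22.
DWL = ½ × 22 × 52.5 = 577.5.

Deadweight loss = £577.5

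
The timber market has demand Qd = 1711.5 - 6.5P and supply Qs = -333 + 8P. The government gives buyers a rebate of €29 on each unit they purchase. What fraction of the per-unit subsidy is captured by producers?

Producer share = 13/29

Pre-subsidy: 1711.5 - 6.5P = -333 + 8P gives P* = 141, Q* = 795.
With the rebate, buyers effectively pay Pb = Ps − 29, where Ps is the price sellers receive.
Demand in terms of Ps becomes Qd = 1711.5 − 6.5(Ps − 29) = 1900 - 6.5Ps. Setting this equal to supply: 1900 - 6.5Ps = -333 + 8Ps, so Ps = 154.
Buyers pay Pb = 154 − 29 = 125; Q' = -333 + 8·154 = 899.
Buyers' price falls by P* − Pb = 141 − 125 = 16; sellers' price rises by Ps − P* = 154 − 141 = 13.
So producers capture 13/29 = 13/29 of each unit of subsidy.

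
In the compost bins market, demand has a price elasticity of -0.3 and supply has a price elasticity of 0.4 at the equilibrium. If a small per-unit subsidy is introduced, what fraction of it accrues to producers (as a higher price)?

Producer share = 3/7

For a small subsidy around the equilibrium, the benefit split depends on the relative slopes, which at a point are proportional to the elasticities.
Buyer share = εs/(εs + |εd|) = 0.4/(0.4 + 0.3) = 4/7; seller share = |εd|/(εs + |εd|) = 3/7.
So producers capture 3/7 of the subsidy.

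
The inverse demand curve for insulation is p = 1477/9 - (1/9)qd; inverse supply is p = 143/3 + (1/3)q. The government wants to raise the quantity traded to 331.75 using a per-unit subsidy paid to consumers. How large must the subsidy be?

At q = 331.75, from the demand curve buyers pay pb = 1477/9 − (1/9)·331.75 = 127.25; from the supply curve sellers need ps = 143/3 + (1/3)·331.75 = 158.25.
The subsidy must fill the gap: s = ps − pb = 158.25 − 127.25 = 31.

Required subsidy s = 31 per unit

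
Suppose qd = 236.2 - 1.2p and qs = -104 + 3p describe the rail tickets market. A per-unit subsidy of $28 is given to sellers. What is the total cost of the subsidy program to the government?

Pre-subsidy: 236.2 - 1.2p = -104 + 3p gives p* = 81, q* = 139.
With the subsidy, sellers receive ps = pb + 28 for each unit, where pb is the price buyers pay.
Supply in terms of pb becomes qs = -104 + 3(pb + 28) = -20 + 3pb. Setting this equal to demand: 236.2 - 1.2pb = -20 + 3pb, so pb = 61.
Sellers receive ps = 61 + 28 = 89; q' = 236.2 − 1.2·61 = 163.
Government outlay = subsidy × quantity = 28 × 163 = 4564.

Government cost = $4564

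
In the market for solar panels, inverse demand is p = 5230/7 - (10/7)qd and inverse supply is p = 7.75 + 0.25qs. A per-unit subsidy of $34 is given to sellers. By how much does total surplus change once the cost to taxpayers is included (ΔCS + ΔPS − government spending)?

Net change in total surplus = -16184/47

Pre-subsidy: 5230/7 - (10/7)q = 7.75 + 0.25q gives q* = 20703/47 and p* = 5540/47.
With the subsidy, sellers receive ps = pb + 34 for each unit, where pb is the price buyers pay.
On the curves, pb = 5230/7 - (10/7)q and ps = 7.75 + 0.25q; the wedge ps − pb = 34 gives 7.75 + 0.25q − (5230/7 - (10/7)q) = 34, so q' = 21655/47.
Then pb = 5230/7 − (10/7)·(21655/47) = 4180/47 and ps = 7.75 + 0.25·(21655/47) = 5778/47.
ΔCS = ½(20703/47 + 21655/47)(5540/47 − 4180/47) = 28803440/2209; ΔPS = ½(20703/47 + 21655/47)(5778/47 − 5540/47) = 5040602/2209.
Government spending = 34 × 21655/47 = 736270/47.
Net change = 28803440/2209 + 5040602/2209 − 736270/47 = -16184/47. The loss equals the DWL triangle ½·34·952/47.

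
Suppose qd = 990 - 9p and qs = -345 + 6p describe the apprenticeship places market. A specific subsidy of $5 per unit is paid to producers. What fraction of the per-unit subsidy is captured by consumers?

Pre-subsidy: 990 - 9p = -345 + 6p gives p* = 89, q* = 189.
With the subsidy, sellers receive ps = pb + 5 for each unit, where pb is the price buyers pay.
Supply in terms of pb becomes qs = -345 + 6(pb + 5) = -315 + 6pb. Setting this equal to demand: 990 - 9pb = -315 + 6pb, so pb = 87.
Sellers receive ps = 87 + 5 = 92; q' = 990 − 9·87 = 207.
Buyers' price falls by p* − pb = 89 − 87 = 2; sellers' price rises by ps − p* = 92 − 89 = 3.
So consumers capture 2/5 = 0.4 of each unit of subsidy.

Consumer share = 0.4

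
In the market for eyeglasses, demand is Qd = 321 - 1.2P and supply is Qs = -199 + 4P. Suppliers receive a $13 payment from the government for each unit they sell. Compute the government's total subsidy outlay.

Government cost = $2769

Pre-subsidy: 321 - 1.2P = -199 + 4P gives P* = 100, Q* = 201.
With the subsidy, sellers receive Ps = Pb + 13 for each unit, where Pb is the price buyers pay.
Supply in terms of Pb becomes Qs = -199 + 4(Pb + 13) = -147 + 4Pb. Setting this equal to demand: 321 - 1.2Pb = -147 + 4Pb, so Pb = 90.
Sellers receive Ps = 90 + 13 = 103; Q' = 321 − 1.2·90 = 213.
Government outlay = subsidy × quantity = 13 × 213 = 2769.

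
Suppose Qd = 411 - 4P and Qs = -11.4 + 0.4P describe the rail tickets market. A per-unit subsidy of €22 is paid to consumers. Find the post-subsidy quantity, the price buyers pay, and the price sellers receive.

Pre-subsidy: 411 - 4P = -11.4 + 0.4P gives P* = 96, Q* = 27.
With the rebate, buyers effectively pay Pb = Ps − 22, where Ps is the price sellers receive.
Demand in terms of Ps becomes Qd = 411 − 4(Ps − 22) = 499 - 4Ps. Setting this equal to supply: 499 - 4Ps = -11.4 + 0.4Ps, so Ps = 116.
Buyers pay Pb = 116 − 22 = 94; Q' = -11.4 + 0.4·116 = 35.

Q' = 35; buyers pay €94; sellers receive €116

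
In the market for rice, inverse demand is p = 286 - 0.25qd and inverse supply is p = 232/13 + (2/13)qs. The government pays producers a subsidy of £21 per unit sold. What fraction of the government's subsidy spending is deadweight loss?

Pre-subsidy: 286 - 0.25q = 232/13 + (2/13)q gives q* = 664 and p* = 120.
With the subsidy, sellers receive ps = pb + 21 for each unit, where pb is the price buyers pay.
On the curves, pb = 286 - 0.25q and ps = 232/13 + (2/13)q; the wedge ps − pb = 21 gives 232/13 + (2/13)q − (286 - 0.25q) = 21, so q' = 716.
Then pb = 286 − 0.25·716 = 107 and ps = 232/13 + (2/13)·716 = 128.
ΔCS = ½(664 + 716)(120 − 107) = 8970; ΔPS = ½(664 + 716)(128 − 120) = 5520.
Government spending = 21 × 716 = 15036.
DWL = ½ × 21 × (716 − 664) = 546; fraction = 546 / 15036 = 13/358.

DWL / government spending = 13/358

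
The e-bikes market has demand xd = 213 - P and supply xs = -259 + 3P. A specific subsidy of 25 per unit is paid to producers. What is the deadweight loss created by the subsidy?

Deadweight loss = 234.375

Pre-subsidy: 213 - P = -259 + 3P gives P* = 118, x* = 95.
With the subsidy, sellers receive Ps = Pb + 25 for each unit, where Pb is the price buyers pay.
Supply in terms of Pb becomes xs = -259 + 3(Pb + 25) = -184 + 3Pb. Setting this equal to demand: 213 - Pb = -184 + 3Pb, so Pb = 99.25.
Sellers receive Ps = 99.25 + 25 = 124.25; x' = 213 − 1·99.25 = 113.75.
The subsidy expands output by 113.75 − 95 = 18.75 past the efficient level; on those units the gap between marginal cost and willingness to pay runs from 0 up to 25.
DWL = ½ × 25 × 18.75 = 234.375.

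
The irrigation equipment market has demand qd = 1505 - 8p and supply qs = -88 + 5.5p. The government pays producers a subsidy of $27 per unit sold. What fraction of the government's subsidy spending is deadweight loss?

DWL / government spending = 4/59

Pre-subsidy: 1505 - 8p = -88 + 5.5p gives p* = 118, q* = 561.
With the subsidy, sellers receive ps = pb + 27 for each unit, where pb is the price buyers pay.
Supply in terms of pb becomes qs = -88 + 5.5(pb + 27) = 60.5 + 5.5pb. Setting this equal to demand: 1505 - 8pb = 60.5 + 5.5pb, so pb = 107.
Sellers receive ps = 107 + 27 = 134; q' = 1505 − 8·107 = 649.
ΔCS = ½(561 + 649)(118 − 107) = 6655; ΔPS = ½(561 + 649)(134 − 118) = 9680.
Government spending = 27 × 649 = 17523.
DWL = ½ × 27 × (649 − 561) = 1188; fraction = 1188 / 17523 = 4/59.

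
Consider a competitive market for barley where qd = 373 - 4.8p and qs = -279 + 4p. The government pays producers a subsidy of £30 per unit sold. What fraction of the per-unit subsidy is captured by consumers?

Pre-subsidy: 373 - 4.8p = -279 + 4p gives p* = 815/11, q* = 191/11.
With the subsidy, sellers receive ps = pb + 30 for each unit, where pb is the price buyers pay.
Supply in terms of pb becomes qs = -279 + 4(pb + 30) = -159 + 4pb. Setting this equal to demand: 373 - 4.8pb = -159 + 4pb, so pb = 665/11.
Sellers receive ps = 665/11 + 30 = 995/11; q' = 373 − 4.8·(665/11) = 911/11.
Buyers' price falls by p* − pb = 815/11 − 665/11 = 150/11; sellers' price rises by ps − p* = 995/11 − 815/11 = 180/11.
So consumers capture (150/11)/30 = 5/11 of each unit of subsidy.

Consumer share = 5/11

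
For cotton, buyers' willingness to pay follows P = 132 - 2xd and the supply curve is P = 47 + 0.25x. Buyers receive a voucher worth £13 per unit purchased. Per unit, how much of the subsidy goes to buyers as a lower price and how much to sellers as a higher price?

Pre-subsidy: 132 - 2x = 47 + 0.25x gives x* = 340/9 and P* = 508/9.
With the rebate, buyers effectively pay Pb = Ps − 13, where Ps is the price sellers receive.
On the curves, Pb = 132 - 2x and Ps = 47 + 0.25x; the wedge Ps − Pb = 13 gives 47 + 0.25x − (132 - 2x) = 13, so x' = 392/9.
Then Pb = 132 − 2·(392/9) = 404/9 and Ps = 47 + 0.25·(392/9) = 521/9.
Buyers' price falls by P* − Pb = 508/9 − 404/9 = 104/9; sellers' price rises by Ps − P* = 521/9 − 508/9 = 13/9.

Buyers gain 104/9 per unit; sellers gain 13/9 per unit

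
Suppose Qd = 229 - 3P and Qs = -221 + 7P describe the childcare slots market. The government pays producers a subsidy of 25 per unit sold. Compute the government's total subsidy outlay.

Pre-subsidy: 229 - 3P = -221 + 7P gives P* = 45, Q* = 94.
With the subsidy, sellers receive Ps = Pb + 25 for each unit, where Pb is the price buyers pay.
Supply in terms of Pb becomes Qs = -221 + 7(Pb + 25) = -46 + 7Pb. Setting this equal to demand: 229 - 3Pb = -46 + 7Pb, so Pb = 27.5.
Sellers receive Ps = 27.5 + 25 = 52.5; Q' = 229 − 3·27.5 = 146.5.
Government outlay = subsidy × quantity = 25 × 146.5 = 3662.5.

Government cost = 3662.5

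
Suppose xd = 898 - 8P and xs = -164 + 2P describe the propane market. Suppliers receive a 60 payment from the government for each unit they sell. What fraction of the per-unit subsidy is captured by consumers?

Pre-subsidy: 898 - 8P = -164 + 2P gives P* = 106.2, x* = 48.4.
With the subsidy, sellers receive Ps = Pb + 60 for each unit, where Pb is the price buyers pay.
Supply in terms of Pb becomes xs = -164 + 2(Pb + 60) = -44 + 2Pb. Setting this equal to demand: 898 - 8Pb = -44 + 2Pb, so Pb = 94.2.
Sellers receive Ps = 94.2 + 60 = 154.2; x' = 898 − 8·94.2 = 144.4.
Buyers' price falls by P* − Pb = 106.2 − 94.2 = 12; sellers' price rises by Ps − P* = 154.2 − 106.2 = 48.
So consumers capture 12/60 = 0.2 of each unit of subsidy.

Consumer share = 0.2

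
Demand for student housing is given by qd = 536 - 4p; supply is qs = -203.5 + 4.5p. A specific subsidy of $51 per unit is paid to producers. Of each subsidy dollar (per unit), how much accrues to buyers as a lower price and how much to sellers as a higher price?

Pre-subsidy: 536 - 4p = -203.5 + 4.5p gives p* = 87, q* = 188.
With the subsidy, sellers receive ps = pb + 51 for each unit, where pb is the price buyers pay.
Supply in terms of pb becomes qs = -203.5 + 4.5(pb + 51) = 26 + 4.5pb. Setting this equal to demand: 536 - 4pb = 26 + 4.5pb, so pb = 60.
Sellers receive ps = 60 + 51 = 111; q' = 536 − 4·60 = 296.
Buyers' price falls by p* − pb = 87 − 60 = 27; sellers' price rises by ps − p* = 111 − 87 = 24.

Buyers gain $27 per unit; sellers gain $24 per unit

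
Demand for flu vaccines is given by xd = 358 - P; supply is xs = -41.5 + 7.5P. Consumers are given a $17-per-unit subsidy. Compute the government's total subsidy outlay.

Pre-subsidy: 358 - P = -41.5 + 7.5P gives P* = 47, x* = 311.
With the rebate, buyers effectively pay Pb = Ps − 17, where Ps is the price sellers receive.
Demand in terms of Ps becomes xd = 358 − 1(Ps − 17) = 375 - Ps. Setting this equal to supply: 375 - Ps = -41.5 + 7.5Ps, so Ps = 49.
Buyers pay Pb = 49 − 17 = 32; x' = -41.5 + 7.5·49 = 326.
Government outlay = subsidy × quantity = 17 × 326 = 5542.

Government cost = $5542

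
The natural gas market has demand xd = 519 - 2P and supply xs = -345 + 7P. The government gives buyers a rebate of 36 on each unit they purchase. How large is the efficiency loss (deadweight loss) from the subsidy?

Pre-subsidy: 519 - 2P = -345 + 7P gives P* = 96, x* = 327.
With the rebate, buyers effectively pay Pb = Ps − 36, where Ps is the price sellers receive.
Demand in terms of Ps becomes xd = 519 − 2(Ps − 36) = 591 - 2Ps. Setting this equal to supply: 591 - 2Ps = -345 + 7Ps, so Ps = 104.
Buyers pay Pb = 104 − 36 = 68; x' = -345 + 7·104 = 383.
The subsidy expands output by 383 − 327 = 56 past the efficient level; on those units the gap between marginal cost and willingness to pay runs from 0 up to 36.
DWL = ½ × 36 × 56 = 1008.

Deadweight loss = 1008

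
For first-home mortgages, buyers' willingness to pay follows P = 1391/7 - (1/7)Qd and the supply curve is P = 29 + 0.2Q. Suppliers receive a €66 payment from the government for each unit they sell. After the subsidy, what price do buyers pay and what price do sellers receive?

Buyers pay €100.5; sellers receive €166.5

Pre-subsidy: 1391/7 - (1/7)Q = 29 + 0.2Q gives Q* = 495 and P* = 128.
With the subsidy, sellers receive Ps = Pb + 66 for each unit, where Pb is the price buyers pay.
On the curves, Pb = 1391/7 - (1/7)Q and Ps = 29 + 0.2Q; the wedge Ps − Pb = 66 gives 29 + 0.2Q − (1391/7 - (1/7)Q) = 66, so Q' = 687.5.
Then Pb = 1391/7 − (1/7)·687.5 = 100.5 and Ps = 29 + 0.2·687.5 = 166.5.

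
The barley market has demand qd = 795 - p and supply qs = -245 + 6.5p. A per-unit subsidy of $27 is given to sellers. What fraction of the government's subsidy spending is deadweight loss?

Pre-subsidy: 795 - p = -245 + 6.5p gives p* = 416/3, q* = 1969/3.
With the subsidy, sellers receive ps = pb + 27 for each unit, where pb is the price buyers pay.
Supply in terms of pb becomes qs = -245 + 6.5(pb + 27) = -69.5 + 6.5pb. Setting this equal to demand: 795 - pb = -69.5 + 6.5pb, so pb = 1729/15.
Sellers receive ps = 1729/15 + 27 = 2134/15; q' = 795 − 1·(1729/15) = 10196/15.
ΔCS = ½(1969/3 + 10196/15)(416/3 − 1729/15) = 15631.98; ΔPS = ½(1969/3 + 10196/15)(2134/15 − 416/3) = 2404.92.
Government spending = 27 × 10196/15 = 18352.8.
DWL = ½ × 27 × (10196/15 − 1969/3) = 315.9; fraction = 315.9 / 18352.8 = 351/20392.

DWL / government spending = 351/20392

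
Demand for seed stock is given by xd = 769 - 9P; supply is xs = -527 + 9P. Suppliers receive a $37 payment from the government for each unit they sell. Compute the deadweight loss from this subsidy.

Deadweight loss = $3080.25

Pre-subsidy: 769 - 9P = -527 + 9P gives P* = 72, x* = 121.
With the subsidy, sellers receive Ps = Pb + 37 for each unit, where Pb is the price buyers pay.
Supply in terms of Pb becomes xs = -527 + 9(Pb + 37) = -194 + 9Pb. Setting this equal to demand: 769 - 9Pb = -194 + 9Pb, so Pb = 53.5.
Sellers receive Ps = 53.5 + 37 = 90.5; x' = 769 − 9·53.5 = 287.5.
The subsidy expands output by 287.5 − 121 = 166.5 past the efficient level; on those units the gap between marginal cost and willingness to pay runs from 0 up to 37.
DWL = ½ × 37 × 166.5 = 3080.25.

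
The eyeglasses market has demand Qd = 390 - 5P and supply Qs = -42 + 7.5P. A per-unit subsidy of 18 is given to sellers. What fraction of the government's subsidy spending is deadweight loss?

DWL / government spending = 45/452

Pre-subsidy: 390 - 5P = -42 + 7.5P gives P* = 34.56, Q* = 217.2.
With the subsidy, sellers receive Ps = Pb + 18 for each unit, where Pb is the price buyers pay.
Supply in terms of Pb becomes Qs = -42 + 7.5(Pb + 18) = 93 + 7.5Pb. Setting this equal to demand: 390 - 5Pb = 93 + 7.5Pb, so Pb = 23.76.
Sellers receive Ps = 23.76 + 18 = 41.76; Q' = 390 − 5·23.76 = 271.2.
ΔCS = ½(217.2 + 271.2)(34.56 − 23.76) = 2637.36; ΔPS = ½(217.2 + 271.2)(41.76 − 34.56) = 1758.24.
Government spending = 18 × 271.2 = 4881.6.
DWL = ½ × 18 × (271.2 − 217.2) = 486; fraction = 486 / 4881.6 = 45/452.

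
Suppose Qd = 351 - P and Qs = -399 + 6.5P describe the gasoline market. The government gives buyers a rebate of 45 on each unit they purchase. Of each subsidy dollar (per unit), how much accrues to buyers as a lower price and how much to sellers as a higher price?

Buyers gain 39 per unit; sellers gain 6 per unit

Pre-subsidy: 351 - P = -399 + 6.5P gives P* = 100, Q* = 251.
With the rebate, buyers effectively pay Pb = Ps − 45, where Ps is the price sellers receive.
Demand in terms of Ps becomes Qd = 351 − 1(Ps − 45) = 396 - Ps. Setting this equal to supply: 396 - Ps = -399 + 6.5Ps, so Ps = 106.
Buyers pay Pb = 106 − 45 = 61; Q' = -399 + 6.5·106 = 290.
Buyers' price falls by P* − Pb = 100 − 61 = 39; sellers' price rises by Ps − P* = 106 − 100 = 6.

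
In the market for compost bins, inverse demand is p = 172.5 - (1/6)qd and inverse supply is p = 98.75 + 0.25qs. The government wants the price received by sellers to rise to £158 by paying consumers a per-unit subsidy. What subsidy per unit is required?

Required subsidy s = £25 per unit

At a seller price of 158, quantity supplied is -395 + 4·158 = 237.
Buyers absorb 237 only when they pay pb = 172.5 − (1/6)·237 = 133.
s = ps − pb = 158 − 133 = 25.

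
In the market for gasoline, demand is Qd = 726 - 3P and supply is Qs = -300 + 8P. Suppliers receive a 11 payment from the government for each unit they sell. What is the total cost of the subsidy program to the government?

Government cost = 5172

Pre-subsidy: 726 - 3P = -300 + 8P gives P* = 1026/11, Q* = 4908/11.
With the subsidy, sellers receive Ps = Pb + 11 for each unit, where Pb is the price buyers pay.
Supply in terms of Pb becomes Qs = -300 + 8(Pb + 11) = -212 + 8Pb. Setting this equal to demand: 726 - 3Pb = -212 + 8Pb, so Pb = 938/11.
Sellers receive Ps = 938/11 + 11 = 1059/11; Q' = 726 − 3·(938/11) = 5172/11.
Government outlay = subsidy × quantity = 11 × 5172/11 = 5172.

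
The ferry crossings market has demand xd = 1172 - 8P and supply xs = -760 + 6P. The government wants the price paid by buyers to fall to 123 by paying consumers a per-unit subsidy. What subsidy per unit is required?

At a buyer price of 123, quantity demanded is 1172 − 8·123 = 188.
Sellers supply 188 only when they receive Ps with -760 + 6·Ps = 188, i.e. Ps = 158.
s = Ps − Pb = 158 − 123 = 35.

Required subsidy s = 35 per unit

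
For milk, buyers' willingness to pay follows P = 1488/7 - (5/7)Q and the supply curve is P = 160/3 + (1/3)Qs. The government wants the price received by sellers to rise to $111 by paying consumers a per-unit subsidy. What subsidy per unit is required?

Required subsidy s = $22 per unit

At a seller price of 111, quantity supplied is -160 + 3·111 = 173.
Buyers absorb 173 only when they pay Pb = 1488/7 − (5/7)·173 = 89.
s = Ps − Pb = 111 − 89 = 22.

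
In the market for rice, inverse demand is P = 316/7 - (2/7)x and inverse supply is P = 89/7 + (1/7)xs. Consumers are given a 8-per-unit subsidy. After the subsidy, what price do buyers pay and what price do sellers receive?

Pre-subsidy: 316/7 - (2/7)x = 89/7 + (1/7)x gives x* = 227/3 and P* = 494/21.
With the rebate, buyers effectively pay Pb = Ps − 8, where Ps is the price sellers receive.
On the curves, Pb = 316/7 - (2/7)x and Ps = 89/7 + (1/7)x; the wedge Ps − Pb = 8 gives 89/7 + (1/7)x − (316/7 - (2/7)x) = 8, so x' = 283/3.
Then Pb = 316/7 − (2/7)·(283/3) = 382/21 and Ps = 89/7 + (1/7)·(283/3) = 550/21.

Buyers pay 382/21; sellers receive 550/21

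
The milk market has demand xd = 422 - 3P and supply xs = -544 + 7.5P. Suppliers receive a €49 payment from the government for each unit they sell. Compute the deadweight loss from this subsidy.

Deadweight loss = €2572.5

Pre-subsidy: 422 - 3P = -544 + 7.5P gives P* = 92, x* = 146.
With the subsidy, sellers receive Ps = Pb + 49 for each unit, where Pb is the price buyers pay.
Supply in terms of Pb becomes xs = -544 + 7.5(Pb + 49) = -176.5 + 7.5Pb. Setting this equal to demand: 422 - 3Pb = -176.5 + 7.5Pb, so Pb = 57.
Sellers receive Ps = 57 + 49 = 106; x' = 422 − 3·57 = 251.
The subsidy expands output by 251 − 146 = 105 past the efficient level; on those units the gap between marginal cost and willingness to pay runs from 0 up to 49.
DWL = ½ × 49 × 105 = 2572.5.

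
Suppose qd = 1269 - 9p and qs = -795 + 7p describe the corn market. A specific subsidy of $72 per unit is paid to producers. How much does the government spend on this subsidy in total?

Government cost = $28188

Pre-subsidy: 1269 - 9p = -795 + 7p gives p* = 129, q* = 108.
With the subsidy, sellers receive ps = pb + 72 for each unit, where pb is the price buyers pay.
Supply in terms of pb becomes qs = -795 + 7(pb + 72) = -291 + 7pb. Setting this equal to demand: 1269 - 9pb = -291 + 7pb, so pb = 97.5.
Sellers receive ps = 97.5 + 72 = 169.5; q' = 1269 − 9·97.5 = 391.5.
Government outlay = subsidy × quantity = 72 × 391.5 = 28188.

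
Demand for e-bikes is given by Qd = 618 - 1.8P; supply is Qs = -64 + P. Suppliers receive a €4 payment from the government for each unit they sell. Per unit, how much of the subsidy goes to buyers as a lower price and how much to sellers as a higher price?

Pre-subsidy: 618 - 1.8P = -64 + P gives P* = 1705/7, Q* = 1257/7.
With the subsidy, sellers receive Ps = Pb + 4 for each unit, where Pb is the price buyers pay.
Supply in terms of Pb becomes Qs = -64 + 1(Pb + 4) = -60 + Pb. Setting this equal to demand: 618 - 1.8Pb = -60 + Pb, so Pb = 1695/7.
Sellers receive Ps = 1695/7 + 4 = 1723/7; Q' = 618 − 1.8·(1695/7) = 1275/7.
Buyers' price falls by P* − Pb = 1705/7 − 1695/7 = 10/7; sellers' price rises by Ps − P* = 1723/7 − 1705/7 = 18/7.

Buyers gain 10/7 per unit; sellers gain 18/7 per unit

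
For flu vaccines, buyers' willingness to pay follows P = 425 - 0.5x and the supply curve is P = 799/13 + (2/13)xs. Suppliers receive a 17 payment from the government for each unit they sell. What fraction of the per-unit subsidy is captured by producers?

Producer share = 4/17

Pre-subsidy: 425 - 0.5x = 799/13 + (2/13)x gives x* = 556 and P* = 147.
With the subsidy, sellers receive Ps = Pb + 17 for each unit, where Pb is the price buyers pay.
On the curves, Pb = 425 - 0.5x and Ps = 799/13 + (2/13)x; the wedge Ps − Pb = 17 gives 799/13 + (2/13)x − (425 - 0.5x) = 17, so x' = 582.
Then Pb = 425 − 0.5·582 = 134 and Ps = 799/13 + (2/13)·582 = 151.
Buyers' price falls by P* − Pb = 147 − 134 = 13; sellers' price rises by Ps − P* = 151 − 147 = 4.
So producers capture 4/17 = 4/17 of each unit of subsidy.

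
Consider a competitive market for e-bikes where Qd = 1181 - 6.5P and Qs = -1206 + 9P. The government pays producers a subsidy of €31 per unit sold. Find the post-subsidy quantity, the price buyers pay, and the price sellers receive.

Pre-subsidy: 1181 - 6.5P = -1206 + 9P gives P* = 154, Q* = 180.
With the subsidy, sellers receive Ps = Pb + 31 for each unit, where Pb is the price buyers pay.
Supply in terms of Pb becomes Qs = -1206 + 9(Pb + 31) = -927 + 9Pb. Setting this equal to demand: 1181 - 6.5Pb = -927 + 9Pb, so Pb = 136.
Sellers receive Ps = 136 + 31 = 167; Q' = 1181 − 6.5·136 = 297.

Q' = 297; buyers pay €136; sellers receive €167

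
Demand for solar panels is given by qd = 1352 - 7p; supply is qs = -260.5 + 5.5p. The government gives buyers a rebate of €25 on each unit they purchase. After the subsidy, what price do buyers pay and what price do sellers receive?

Pre-subsidy: 1352 - 7p = -260.5 + 5.5p gives p* = 129, q* = 449.
With the rebate, buyers effectively pay pb = ps − 25, where ps is the price sellers receive.
Demand in terms of ps becomes qd = 1352 − 7(ps − 25) = 1527 - 7ps. Setting this equal to supply: 1527 - 7ps = -260.5 + 5.5ps, so ps = 143.
Buyers pay pb = 143 − 25 = 118; q' = -260.5 + 5.5·143 = 526.

Buyers pay €118; sellers receive €143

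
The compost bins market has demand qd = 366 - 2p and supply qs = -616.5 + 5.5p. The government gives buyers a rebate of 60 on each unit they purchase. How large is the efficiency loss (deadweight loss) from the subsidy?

Pre-subsidy: 366 - 2p = -616.5 + 5.5p gives p* = 131, q* = 104.
With the rebate, buyers effectively pay pb = ps − 60, where ps is the price sellers receive.
Demand in terms of ps becomes qd = 366 − 2(ps − 60) = 486 - 2ps. Setting this equal to supply: 486 - 2ps = -616.5 + 5.5ps, so ps = 147.
Buyers pay pb = 147 − 60 = 87; q' = -616.5 + 5.5·147 = 192.
The subsidy expands output by 192 − 104 = 88 past the efficient level; on those units the gap between marginal cost and willingness to pay runs from 0 up to 60.
DWL = ½ × 60 × 88 = 2640.

Deadweight loss = 2640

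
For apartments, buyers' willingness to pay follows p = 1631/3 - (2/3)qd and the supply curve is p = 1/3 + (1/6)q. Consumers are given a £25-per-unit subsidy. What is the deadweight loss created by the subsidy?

Deadweight loss = £375

Pre-subsidy: 1631/3 - (2/3)q = 1/3 + (1/6)q gives q* = 652 and p* = 109.
With the rebate, buyers effectively pay pb = ps − 25, where ps is the price sellers receive.
On the curves, pb = 1631/3 - (2/3)q and ps = 1/3 + (1/6)q; the wedge ps − pb = 25 gives 1/3 + (1/6)q − (1631/3 - (2/3)q) = 25, so q' = 682.
Then pb = 1631/3 − (2/3)·682 = 89 and ps = 1/3 + (1/6)·682 = 114.
The subsidy expands output by 682 − 652 = 30 past the efficient level; on those units the gap between marginal cost and willingness to pay runs from 0 up to 25.
DWL = ½ × 25 × 30 = 375.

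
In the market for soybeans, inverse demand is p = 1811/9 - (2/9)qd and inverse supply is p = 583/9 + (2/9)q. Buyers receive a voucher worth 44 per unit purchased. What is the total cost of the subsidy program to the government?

Government cost = 17864

Pre-subsidy: 1811/9 - (2/9)q = 583/9 + (2/9)q gives q* = 307 and p* = 133.
With the rebate, buyers effectively pay pb = ps − 44, where ps is the price sellers receive.
On the curves, pb = 1811/9 - (2/9)q and ps = 583/9 + (2/9)q; the wedge ps − pb = 44 gives 583/9 + (2/9)q − (1811/9 - (2/9)q) = 44, so q' = 406.
Then pb = 1811/9 − (2/9)·406 = 111 and ps = 583/9 + (2/9)·406 = 155.
Government outlay = subsidy × quantity = 44 × 406 = 17864.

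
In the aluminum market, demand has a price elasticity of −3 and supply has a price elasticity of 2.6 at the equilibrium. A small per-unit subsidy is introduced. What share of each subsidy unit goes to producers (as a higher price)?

Producer share = 15/28

For a small subsidy around the equilibrium, the benefit split depends on the relative slopes, which at a point are proportional to the elasticities.
Buyer share = εs/(εs + |εd|) = 2.6/(2.6 + 3) = 13/28; seller share = |εd|/(εs + |εd|) = 15/28.
So producers capture 15/28 of the subsidy.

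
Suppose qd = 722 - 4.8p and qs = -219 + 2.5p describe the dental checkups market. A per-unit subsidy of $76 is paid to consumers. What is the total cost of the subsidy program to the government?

Pre-subsidy: 722 - 4.8p = -219 + 2.5p gives p* = 9410/73, q* = 7538/73.
With the rebate, buyers effectively pay pb = ps − 76, where ps is the price sellers receive.
Demand in terms of ps becomes qd = 722 − 4.8(ps − 76) = 1086.8 - 4.8ps. Setting this equal to supply: 1086.8 - 4.8ps = -219 + 2.5ps, so ps = 13058/73.
Buyers pay pb = 13058/73 − 76 = 7510/73; q' = -219 + 2.5·(13058/73) = 16658/73.
Government outlay = subsidy × quantity = 76 × 16658/73 = 1266008/73.

Government cost = 1266008/73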